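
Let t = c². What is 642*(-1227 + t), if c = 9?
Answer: -735732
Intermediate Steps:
t = 81 (t = 9² = 81)
642*(-1227 + t) = 642*(-1227 + 81) = 642*(-1146) = -735732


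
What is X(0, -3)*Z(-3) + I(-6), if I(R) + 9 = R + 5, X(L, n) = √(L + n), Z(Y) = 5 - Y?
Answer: -10 + 8*I*√3 ≈ -10.0 + 13.856*I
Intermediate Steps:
I(R) = -4 + R (I(R) = -9 + (R + 5) = -9 + (5 + R) = -4 + R)
X(0, -3)*Z(-3) + I(-6) = √(0 - 3)*(5 - 1*(-3)) + (-4 - 6) = √(-3)*(5 + 3) - 10 = (I*√3)*8 - 10 = 8*I*√3 - 10 = -10 + 8*I*√3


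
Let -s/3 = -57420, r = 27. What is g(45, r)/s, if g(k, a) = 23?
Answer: 23/172260 ≈ 0.00013352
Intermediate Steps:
s = 172260 (s = -3*(-57420) = 172260)
g(45, r)/s = 23/172260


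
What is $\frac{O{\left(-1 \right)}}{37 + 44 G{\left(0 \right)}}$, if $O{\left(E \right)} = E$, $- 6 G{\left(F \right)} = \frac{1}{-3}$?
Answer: $- \frac{9}{355} \approx -0.025352$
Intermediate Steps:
$G{\left(F \right)} = \frac{1}{18}$ ($G{\left(F \right)} = - \frac{1}{6 \left(-3\right)} = \left(- \frac{1}{6}\right) \left(- \frac{1}{3}\right) = \frac{1}{18}$)
$\frac{O{\left(-1 \right)}}{37 + 44 G{\left(0 \right)}} = - \frac{1}{37 + 44 \cdot \frac{1}{18}} = - \frac{1}{37 + \frac{22}{9}} = - \frac{1}{\frac{355}{9}} = \left(-1\right) \frac{9}{355} = - \frac{9}{355}$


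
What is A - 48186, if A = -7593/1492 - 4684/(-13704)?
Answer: -123165719299/2555796 ≈ -48191.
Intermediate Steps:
A = -12133243/2555796 (A = -7593*1/1492 - 4684*(-1/13704) = -7593/1492 + 1171/3426 = -12133243/2555796 ≈ -4.7473)
A - 48186 = -12133243/2555796 - 48186 = -123165719299/2555796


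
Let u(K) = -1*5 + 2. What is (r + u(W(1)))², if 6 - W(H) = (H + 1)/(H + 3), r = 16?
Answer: 169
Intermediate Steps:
W(H) = 6 - (1 + H)/(3 + H) (W(H) = 6 - (H + 1)/(H + 3) = 6 - (1 + H)/(3 + H))
u(K) = -3 (u(K) = -5 + 2 = -3)
(r + u(W(1)))² = (16 - 3)² = 13² = 169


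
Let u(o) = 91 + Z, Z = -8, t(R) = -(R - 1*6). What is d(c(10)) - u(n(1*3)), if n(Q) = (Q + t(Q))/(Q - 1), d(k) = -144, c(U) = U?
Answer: -227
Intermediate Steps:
t(R) = 6 - R (t(R) = -(R - 6) = -(-6 + R) = 6 - R)
n(Q) = 6/(-1 + Q) (n(Q) = (Q + (6 - Q))/(Q - 1) = 6/(-1 + Q))
u(o) = 83 (u(o) = 91 - 8 = 83)
d(c(10)) - u(n(1*3)) = -144 - 1*83 = -144 - 83 = -227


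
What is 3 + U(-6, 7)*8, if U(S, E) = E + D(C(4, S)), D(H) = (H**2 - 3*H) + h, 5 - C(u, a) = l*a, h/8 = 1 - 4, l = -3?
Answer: 1531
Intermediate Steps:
h = -24 (h = 8*(1 - 4) = 8*(-3) = -24)
C(u, a) = 5 + 3*a (C(u, a) = 5 - (-3)*a = 5 + 3*a)
D(H) = -24 + H**2 - 3*H (D(H) = (H**2 - 3*H) - 24 = -24 + H**2 - 3*H)
U(S, E) = -39 + E + (5 + 3*S)**2 - 9*S (U(S, E) = E + (-24 + (5 + 3*S)**2 - 3*(5 + 3*S)) = E + (-24 + (5 + 3*S)**2 + (-15 - 9*S)) = E + (-39 + (5 + 3*S)**2 - 9*S) = -39 + E + (5 + 3*S)**2 - 9*S)
3 + U(-6, 7)*8 = 3 + (-14 + 7 + 9*(-6)**2 + 21*(-6))*8 = 3 + (-14 + 7 + 9*36 - 126)*8 = 3 + (-14 + 7 + 324 - 126)*8 = 3 + 191*8 = 3 + 1528 = 1531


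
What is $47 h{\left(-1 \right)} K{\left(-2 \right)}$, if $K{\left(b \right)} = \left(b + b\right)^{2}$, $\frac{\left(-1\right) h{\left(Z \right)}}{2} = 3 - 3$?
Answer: $0$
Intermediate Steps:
$h{\left(Z \right)} = 0$ ($h{\left(Z \right)} = - 2 \left(3 - 3\right) = \left(-2\right) 0 = 0$)
$K{\left(b \right)} = 4 b^{2}$ ($K{\left(b \right)} = \left(2 b\right)^{2} = 4 b^{2}$)
$47 h{\left(-1 \right)} K{\left(-2 \right)} = 47 \cdot 0 \cdot 4 \left(-2\right)^{2} = 0 \cdot 4 \cdot 4 = 0 \cdot 16 = 0$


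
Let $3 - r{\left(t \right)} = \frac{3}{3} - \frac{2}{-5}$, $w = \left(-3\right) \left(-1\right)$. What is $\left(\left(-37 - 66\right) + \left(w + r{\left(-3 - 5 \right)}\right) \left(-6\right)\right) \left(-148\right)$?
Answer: $\frac{96644}{5} \approx 19329.0$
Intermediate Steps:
$w = 3$
$r{\left(t \right)} = \frac{8}{5}$ ($r{\left(t \right)} = 3 - \left(\frac{3}{3} - \frac{2}{-5}\right) = 3 - \left(3 \cdot \frac{1}{3} - - \frac{2}{5}\right) = 3 - \left(1 + \frac{2}{5}\right) = 3 - \frac{7}{5} = \frac{8}{5}$)
$\left(\left(-37 - 66\right) + \left(w + r{\left(-3 - 5 \right)}\right) \left(-6\right)\right) \left(-148\right) = \left(\left(-37 - 66\right) + \left(3 + \frac{8}{5}\right) \left(-6\right)\right) \left(-148\right) = \left(\left(-37 - 66\right) + \frac{23}{5} \left(-6\right)\right) \left(-148\right) = \left(-103 - \frac{138}{5}\right) \left(-148\right) = \left(- \frac{653}{5}\right) \left(-148\right) = \frac{96644}{5}$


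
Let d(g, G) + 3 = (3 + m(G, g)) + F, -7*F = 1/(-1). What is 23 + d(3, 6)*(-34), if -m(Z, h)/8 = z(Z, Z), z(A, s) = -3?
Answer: -5585/7 ≈ -797.86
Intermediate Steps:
m(Z, h) = 24 (m(Z, h) = -8*(-3) = 24)
F = ⅐ (F = -⅐/(-1) = -⅐*(-1) = ⅐ ≈ 0.14286)
d(g, G) = 169/7 (d(g, G) = -3 + ((3 + 24) + ⅐) = -3 + (27 + ⅐) = -3 + 190/7 = 169/7)
23 + d(3, 6)*(-34) = 23 + (169/7)*(-34) = 23 - 5746/7 = -5585/7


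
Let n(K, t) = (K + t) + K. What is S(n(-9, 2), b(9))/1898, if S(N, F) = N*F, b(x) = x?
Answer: -72/949 ≈ -0.075869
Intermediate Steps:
n(K, t) = t + 2*K
S(N, F) = F*N
S(n(-9, 2), b(9))/1898 = (9*(2 + 2*(-9)))/1898 = (9*(2 - 18))*(1/1898) = (9*(-16))*(1/1898) = -144*1/1898 = -72/949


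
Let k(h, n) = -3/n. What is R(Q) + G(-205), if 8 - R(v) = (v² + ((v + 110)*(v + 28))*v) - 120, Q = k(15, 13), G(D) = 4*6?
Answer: 1879268/2197 ≈ 855.38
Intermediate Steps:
G(D) = 24
Q = -3/13 ≈ -0.23077
R(v) = 128 - v² - v*(28 + v)*(110 + v) (R(v) = 8 - ((v² + ((v + 110)*(v + 28))*v) - 120) = 8 - ((v² + ((110 + v)*(28 + v))*v) - 120) = 8 - ((v² + ((28 + v)*(110 + v))*v) - 120) = 8 - ((v² + v*(28 + v)*(110 + v)) - 120) = 8 - (-120 + v² + v*(28 + v)*(110 + v)) = 8 + (120 - v² - v*(28 + v)*(110 + v)) = 128 - v² - v*(28 + v)*(110 + v))
R(Q) + G(-205) = (128 - (-3/13)³ - 3080*(-3/13) - 139*(-3/13)²) + 24 = (128 - 1*(-27/2197) + 9240/13 - 139*9/169) + 24 = (128 + 27/2197 + 9240/13 - 1251/169) + 24 = 1826540/2197 + 24 = 1879268/2197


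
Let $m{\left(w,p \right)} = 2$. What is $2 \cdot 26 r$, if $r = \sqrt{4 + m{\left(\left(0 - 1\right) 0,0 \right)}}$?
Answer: $52 \sqrt{6} \approx 127.37$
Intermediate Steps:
$r = \sqrt{6}$ ($r = \sqrt{4 + 2} = \sqrt{6} \approx 2.4495$)
$2 \cdot 26 r = 2 \cdot 26 \sqrt{6} = 52 \sqrt{6}$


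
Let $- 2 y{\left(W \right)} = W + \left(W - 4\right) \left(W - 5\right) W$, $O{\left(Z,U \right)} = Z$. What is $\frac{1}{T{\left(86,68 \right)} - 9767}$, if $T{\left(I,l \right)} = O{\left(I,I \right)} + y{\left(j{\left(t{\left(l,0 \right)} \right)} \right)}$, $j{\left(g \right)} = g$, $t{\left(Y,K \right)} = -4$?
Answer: $- \frac{1}{9535} \approx -0.00010488$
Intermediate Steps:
$y{\left(W \right)} = - \frac{W}{2} - \frac{W \left(-5 + W\right) \left(-4 + W\right)}{2}$ ($y{\left(W \right)} = - \frac{W + \left(W - 4\right) \left(W - 5\right) W}{2} = - \frac{W + \left(-4 + W\right) \left(-5 + W\right) W}{2} = - \frac{W + \left(-5 + W\right) \left(-4 + W\right) W}{2} = - \frac{W + W \left(-5 + W\right) \left(-4 + W\right)}{2} = - \frac{W}{2} - \frac{W \left(-5 + W\right) \left(-4 + W\right)}{2}$)
$T{\left(I,l \right)} = 146 + I$ ($T{\left(I,l \right)} = I + \frac{1}{2} \left(-4\right) \left(-21 - \left(-4\right)^{2} + 9 \left(-4\right)\right) = I + \frac{1}{2} \left(-4\right) \left(-21 - 16 - 36\right) = I + \frac{1}{2} \left(-4\right) \left(-73\right) = I + 146 = 146 + I$)
$\frac{1}{T{\left(86,68 \right)} - 9767} = \frac{1}{\left(146 + 86\right) - 9767} = \frac{1}{232 - 9767} = \frac{1}{-9535} = - \frac{1}{9535}$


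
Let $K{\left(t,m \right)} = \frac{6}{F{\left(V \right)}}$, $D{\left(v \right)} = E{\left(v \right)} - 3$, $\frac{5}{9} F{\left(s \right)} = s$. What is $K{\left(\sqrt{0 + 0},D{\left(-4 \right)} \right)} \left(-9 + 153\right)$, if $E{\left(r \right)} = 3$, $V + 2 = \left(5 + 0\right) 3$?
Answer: $\frac{480}{13} \approx 36.923$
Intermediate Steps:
$V = 13$ ($V = -2 + \left(5 + 0\right) 3 = -2 + 5 \cdot 3 = -2 + 15 = 13$)
$F{\left(s \right)} = \frac{9 s}{5}$
$D{\left(v \right)} = 0$ ($D{\left(v \right)} = 3 - 3 = 0$)
$K{\left(t,m \right)} = \frac{10}{39}$ ($K{\left(t,m \right)} = \frac{6}{\frac{9}{5} \cdot 13} = \frac{6}{\frac{117}{5}} = 6 \cdot \frac{5}{117} = \frac{10}{39}$)
$K{\left(\sqrt{0 + 0},D{\left(-4 \right)} \right)} \left(-9 + 153\right) = \frac{10 \left(-9 + 153\right)}{39} = \frac{10}{39} \cdot 144 = \frac{480}{13}$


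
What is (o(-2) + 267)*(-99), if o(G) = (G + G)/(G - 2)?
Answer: -26532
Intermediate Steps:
o(G) = 2*G/(-2 + G) (o(G) = (2*G)/(-2 + G) = 2*G/(-2 + G))
(o(-2) + 267)*(-99) = (2*(-2)/(-2 - 2) + 267)*(-99) = (2*(-2)/(-4) + 267)*(-99) = (2*(-2)*(-1/4) + 267)*(-99) = (1 + 267)*(-99) = 268*(-99) = -26532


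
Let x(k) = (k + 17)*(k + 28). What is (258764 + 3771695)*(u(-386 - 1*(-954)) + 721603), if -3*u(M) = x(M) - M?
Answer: 7322203383103/3 ≈ 2.4407e+12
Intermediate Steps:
x(k) = (17 + k)*(28 + k)
u(M) = -476/3 - 44*M/3 - M²/3 (u(M) = -((476 + M² + 45*M) - M)/3 = -(476 + M² + 44*M)/3 = -476/3 - 44*M/3 - M²/3)
(258764 + 3771695)*(u(-386 - 1*(-954)) + 721603) = (258764 + 3771695)*((-476/3 - 44*(-386 - 1*(-954))/3 - (-386 - 1*(-954))²/3) + 721603) = 4030459*((-476/3 - 44*(-386 + 954)/3 - (-386 + 954)²/3) + 721603) = 4030459*((-476/3 - 44/3*568 - ⅓*568²) + 721603) = 4030459*((-476/3 - 24992/3 - ⅓*322624) + 721603) = 4030459*((-476/3 - 24992/3 - 322624/3) + 721603) = 4030459*(-348092/3 + 721603) = 4030459*(1816717/3) = 7322203383103/3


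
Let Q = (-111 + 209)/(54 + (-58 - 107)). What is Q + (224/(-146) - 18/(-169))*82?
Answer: -161531654/1369407 ≈ -117.96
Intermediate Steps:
Q = -98/111 (Q = 98/(54 - 165) = 98/(-111) = 98*(-1/111) = -98/111 ≈ -0.88288)
Q + (224/(-146) - 18/(-169))*82 = -98/111 + (224/(-146) - 18/(-169))*82 = -98/111 + (224*(-1/146) - 18*(-1/169))*82 = -98/111 + (-112/73 + 18/169)*82 = -98/111 - 17614/12337*82 = -98/111 - 1444348/12337 = -161531654/1369407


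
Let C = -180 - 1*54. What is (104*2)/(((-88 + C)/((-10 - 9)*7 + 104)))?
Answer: 3016/161 ≈ 18.733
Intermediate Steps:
C = -234 (C = -180 - 54 = -234)
(104*2)/(((-88 + C)/((-10 - 9)*7 + 104))) = (104*2)/(((-88 - 234)/((-10 - 9)*7 + 104))) = 208/((-322/(-19*7 + 104))) = 208/((-322/(-133 + 104))) = 208/((-322/(-29))) = 208/((-322*(-1/29))) = 208/(322/29) = 208*(29/322) = 3016/161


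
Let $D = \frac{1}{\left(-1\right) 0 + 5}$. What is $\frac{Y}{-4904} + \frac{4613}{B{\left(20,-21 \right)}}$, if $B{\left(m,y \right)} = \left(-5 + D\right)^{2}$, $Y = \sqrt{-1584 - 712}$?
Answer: $\frac{115325}{576} - \frac{i \sqrt{574}}{2452} \approx 200.22 - 0.0097709 i$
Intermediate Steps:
$Y = 2 i \sqrt{574}$ ($Y = \sqrt{-2296} = 2 i \sqrt{574} \approx 47.917 i$)
$D = \frac{1}{5}$ ($D = \frac{1}{0 + 5} = \frac{1}{5} \approx 0.2$)
$B{\left(m,y \right)} = \frac{576}{25}$ ($B{\left(m,y \right)} = \left(-5 + \frac{1}{5}\right)^{2} = \left(- \frac{24}{5}\right)^{2} = \frac{576}{25}$)
$\frac{Y}{-4904} + \frac{4613}{B{\left(20,-21 \right)}} = \frac{2 i \sqrt{574}}{-4904} + \frac{4613}{\frac{576}{25}} = 2 i \sqrt{574} \left(- \frac{1}{4904}\right) + 4613 \cdot \frac{25}{576} = - \frac{i \sqrt{574}}{2452} + \frac{115325}{576} = \frac{115325}{576} - \frac{i \sqrt{574}}{2452}$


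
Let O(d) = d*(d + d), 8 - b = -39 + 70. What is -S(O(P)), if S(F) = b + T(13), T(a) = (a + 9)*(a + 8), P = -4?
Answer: -439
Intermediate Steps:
b = -23 (b = 8 - (-39 + 70) = 8 - 1*31 = 8 - 31 = -23)
O(d) = 2*d² (O(d) = d*(2*d) = 2*d²)
T(a) = (8 + a)*(9 + a) (T(a) = (9 + a)*(8 + a) = (8 + a)*(9 + a))
S(F) = 439 (S(F) = -23 + (72 + 13² + 17*13) = -23 + (72 + 169 + 221) = -23 + 462 = 439)
-S(O(P)) = -1*439 = -439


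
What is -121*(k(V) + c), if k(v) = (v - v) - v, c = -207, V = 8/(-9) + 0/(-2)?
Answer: 224455/9 ≈ 24939.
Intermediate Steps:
V = -8/9 (V = 8*(-1/9) + 0*(-1/2) = -8/9 + 0 = -8/9 ≈ -0.88889)
k(v) = -v (k(v) = 0 - v = -v)
-121*(k(V) + c) = -121*(-1*(-8/9) - 207) = -121*(8/9 - 207) = -121*(-1855/9) = 224455/9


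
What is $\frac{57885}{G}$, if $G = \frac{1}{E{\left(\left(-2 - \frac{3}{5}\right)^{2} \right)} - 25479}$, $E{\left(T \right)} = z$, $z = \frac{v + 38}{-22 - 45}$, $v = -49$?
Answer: $- \frac{98814441570}{67} \approx -1.4748 \cdot 10^{9}$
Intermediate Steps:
$z = \frac{11}{67}$ ($z = \frac{-49 + 38}{-22 - 45} = - \frac{11}{-67} = \left(-11\right) \left(- \frac{1}{67}\right) = \frac{11}{67} \approx 0.16418$)
$E{\left(T \right)} = \frac{11}{67}$
$G = - \frac{67}{1707082}$ ($G = \frac{1}{\frac{11}{67} - 25479} = \frac{1}{- \frac{1707082}{67}} = - \frac{67}{1707082} \approx -3.9248 \cdot 10^{-5}$)
$\frac{57885}{G} = \frac{57885}{- \frac{67}{1707082}} = 57885 \left(- \frac{1707082}{67}\right) = - \frac{98814441570}{67}$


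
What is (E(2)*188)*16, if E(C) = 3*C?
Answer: 18048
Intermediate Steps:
(E(2)*188)*16 = ((3*2)*188)*16 = (6*188)*16 = 1128*16 = 18048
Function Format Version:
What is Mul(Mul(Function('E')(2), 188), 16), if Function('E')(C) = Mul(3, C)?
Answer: 18048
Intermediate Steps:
Mul(Mul(Function('E')(2), 188), 16) = Mul(Mul(Mul(3, 2), 188), 16) = Mul(Mul(6, 188), 16) = Mul(1128, 16) = 18048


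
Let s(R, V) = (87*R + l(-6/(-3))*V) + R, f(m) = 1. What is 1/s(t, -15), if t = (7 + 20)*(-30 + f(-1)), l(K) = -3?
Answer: -1/68859 ≈ -1.4522e-5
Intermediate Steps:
t = -783 (t = (7 + 20)*(-30 + 1) = 27*(-29) = -783)
s(R, V) = -3*V + 88*R (s(R, V) = (87*R - 3*V) + R = (-3*V + 87*R) + R = -3*V + 88*R)
1/s(t, -15) = 1/(-3*(-15) + 88*(-783)) = 1/(45 - 68904) = 1/(-68859) = -1/68859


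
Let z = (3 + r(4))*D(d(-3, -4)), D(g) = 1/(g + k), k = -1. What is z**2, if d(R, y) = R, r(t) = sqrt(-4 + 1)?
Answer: (3 + I*sqrt(3))**2/16 ≈ 0.375 + 0.64952*I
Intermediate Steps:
r(t) = I*sqrt(3) (r(t) = sqrt(-3) = I*sqrt(3))
D(g) = 1/(-1 + g) (D(g) = 1/(g - 1) = 1/(-1 + g))
z = -3/4 - I*sqrt(3)/4 (z = (3 + I*sqrt(3))/(-1 - 3) = (3 + I*sqrt(3))/(-4) = (3 + I*sqrt(3))*(-1/4) = -3/4 - I*sqrt(3)/4 ≈ -0.75 - 0.43301*I)
z**2 = (-3/4 - I*sqrt(3)/4)**2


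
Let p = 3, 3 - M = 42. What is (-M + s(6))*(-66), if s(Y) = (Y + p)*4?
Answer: -4950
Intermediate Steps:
M = -39 (M = 3 - 1*42 = 3 - 42 = -39)
s(Y) = 12 + 4*Y (s(Y) = (Y + 3)*4 = (3 + Y)*4 = 12 + 4*Y)
(-M + s(6))*(-66) = (-1*(-39) + (12 + 4*6))*(-66) = (39 + (12 + 24))*(-66) = (39 + 36)*(-66) = 75*(-66) = -4950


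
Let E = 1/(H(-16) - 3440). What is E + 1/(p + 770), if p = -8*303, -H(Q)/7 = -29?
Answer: -4891/5353998 ≈ -0.00091352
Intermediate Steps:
H(Q) = 203 (H(Q) = -7*(-29) = 203)
p = -2424
E = -1/3237 (E = 1/(203 - 3440) = 1/(-3237) = -1/3237 ≈ -0.00030893)
E + 1/(p + 770) = -1/3237 + 1/(-2424 + 770) = -1/3237 + 1/(-1654) = -1/3237 - 1/1654 = -4891/5353998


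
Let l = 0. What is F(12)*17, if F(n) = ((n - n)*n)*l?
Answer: 0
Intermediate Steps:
F(n) = 0 (F(n) = ((n - n)*n)*0 = (0*n)*0 = 0*0 = 0)
F(12)*17 = 0*17 = 0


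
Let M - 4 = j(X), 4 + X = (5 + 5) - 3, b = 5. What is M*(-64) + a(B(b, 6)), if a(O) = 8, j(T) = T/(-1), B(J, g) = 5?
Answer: -56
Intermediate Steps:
X = 3 (X = -4 + ((5 + 5) - 3) = -4 + (10 - 3) = -4 + 7 = 3)
j(T) = -T (j(T) = T*(-1) = -T)
M = 1 (M = 4 - 1*3 = 4 - 3 = 1)
M*(-64) + a(B(b, 6)) = 1*(-64) + 8 = -64 + 8 = -56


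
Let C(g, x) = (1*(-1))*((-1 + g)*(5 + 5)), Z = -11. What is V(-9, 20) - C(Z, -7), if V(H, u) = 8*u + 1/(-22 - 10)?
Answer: 1279/32 ≈ 39.969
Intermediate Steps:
C(g, x) = 10 - 10*g (C(g, x) = -(-1 + g)*10 = -(-10 + 10*g) = 10 - 10*g)
V(H, u) = -1/32 + 8*u (V(H, u) = 8*u + 1/(-32) = 8*u - 1/32 = -1/32 + 8*u)
V(-9, 20) - C(Z, -7) = (-1/32 + 8*20) - (10 - 10*(-11)) = (-1/32 + 160) - (10 + 110) = 5119/32 - 1*120 = 5119/32 - 120 = 1279/32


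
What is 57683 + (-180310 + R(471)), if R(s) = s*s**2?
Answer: 104364484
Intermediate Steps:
R(s) = s**3
57683 + (-180310 + R(471)) = 57683 + (-180310 + 471**3) = 57683 + (-180310 + 104487111) = 57683 + 104306801 = 104364484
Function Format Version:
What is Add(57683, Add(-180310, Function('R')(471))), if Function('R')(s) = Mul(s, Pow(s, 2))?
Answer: 104364484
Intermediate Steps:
Function('R')(s) = Pow(s, 3)
Add(57683, Add(-180310, Function('R')(471))) = Add(57683, Add(-180310, Pow(471, 3))) = Add(57683, Add(-180310, 104487111)) = Add(57683, 104306801) = 104364484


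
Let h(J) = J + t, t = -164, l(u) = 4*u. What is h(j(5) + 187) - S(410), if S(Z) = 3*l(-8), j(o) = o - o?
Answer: 119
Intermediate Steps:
j(o) = 0
S(Z) = -96 (S(Z) = 3*(4*(-8)) = 3*(-32) = -96)
h(J) = -164 + J (h(J) = J - 164 = -164 + J)
h(j(5) + 187) - S(410) = (-164 + (0 + 187)) - 1*(-96) = (-164 + 187) + 96 = 23 + 96 = 119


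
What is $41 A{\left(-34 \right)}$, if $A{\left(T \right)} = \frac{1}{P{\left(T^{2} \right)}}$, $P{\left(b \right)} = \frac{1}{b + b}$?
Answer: $94792$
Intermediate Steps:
$P{\left(b \right)} = \frac{1}{2 b}$
$A{\left(T \right)} = 2 T^{2}$ ($A{\left(T \right)} = \frac{1}{\frac{1}{2} \frac{1}{T^{2}}} = 2 T^{2}$)
$41 A{\left(-34 \right)} = 41 \cdot 2 \left(-34\right)^{2} = 41 \cdot 2 \cdot 1156 = 41 \cdot 2312 = 94792$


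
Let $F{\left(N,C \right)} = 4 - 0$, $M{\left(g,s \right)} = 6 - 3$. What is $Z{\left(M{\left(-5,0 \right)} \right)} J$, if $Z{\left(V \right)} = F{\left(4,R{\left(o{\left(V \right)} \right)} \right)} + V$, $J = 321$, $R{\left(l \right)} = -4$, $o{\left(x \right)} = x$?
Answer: $2247$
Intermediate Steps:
$M{\left(g,s \right)} = 3$ ($M{\left(g,s \right)} = 6 - 3 = 3$)
$F{\left(N,C \right)} = 4$ ($F{\left(N,C \right)} = 4 + 0 = 4$)
$Z{\left(V \right)} = 4 + V$
$Z{\left(M{\left(-5,0 \right)} \right)} J = \left(4 + 3\right) 321 = 7 \cdot 321 = 2247$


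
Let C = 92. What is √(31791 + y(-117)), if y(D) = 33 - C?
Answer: 2*√7933 ≈ 178.13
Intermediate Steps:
y(D) = -59 (y(D) = 33 - 1*92 = 33 - 92 = -59)
√(31791 + y(-117)) = √(31791 - 59) = √31732 = 2*√7933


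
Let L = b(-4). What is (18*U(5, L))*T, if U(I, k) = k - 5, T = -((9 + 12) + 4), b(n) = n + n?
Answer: 5850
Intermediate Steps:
b(n) = 2*n
L = -8 (L = 2*(-4) = -8)
T = -25 (T = -(21 + 4) = -1*25 = -25)
U(I, k) = -5 + k
(18*U(5, L))*T = (18*(-5 - 8))*(-25) = (18*(-13))*(-25) = -234*(-25) = 5850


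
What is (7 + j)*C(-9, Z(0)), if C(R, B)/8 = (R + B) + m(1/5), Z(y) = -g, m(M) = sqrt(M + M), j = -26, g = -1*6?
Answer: 456 - 152*sqrt(10)/5 ≈ 359.87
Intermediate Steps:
g = -6
m(M) = sqrt(2)*sqrt(M) (m(M) = sqrt(2*M) = sqrt(2)*sqrt(M))
Z(y) = 6 (Z(y) = -1*(-6) = 6)
C(R, B) = 8*B + 8*R + 8*sqrt(10)/5 (C(R, B) = 8*((R + B) + sqrt(2)*sqrt(1/5)) = 8*((B + R) + sqrt(2)*sqrt(1/5)) = 8*((B + R) + sqrt(2)*(sqrt(5)/5)) = 8*((B + R) + sqrt(10)/5) = 8*(B + R + sqrt(10)/5) = 8*B + 8*R + 8*sqrt(10)/5)
(7 + j)*C(-9, Z(0)) = (7 - 26)*(8*6 + 8*(-9) + 8*sqrt(10)/5) = -19*(48 - 72 + 8*sqrt(10)/5) = -19*(-24 + 8*sqrt(10)/5) = 456 - 152*sqrt(10)/5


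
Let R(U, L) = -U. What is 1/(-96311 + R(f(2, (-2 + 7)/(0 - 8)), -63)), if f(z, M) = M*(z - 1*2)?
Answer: -1/96311 ≈ -1.0383e-5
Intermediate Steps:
f(z, M) = M*(-2 + z) (f(z, M) = M*(z - 2) = M*(-2 + z))
1/(-96311 + R(f(2, (-2 + 7)/(0 - 8)), -63)) = 1/(-96311 - (-2 + 7)/(0 - 8)*(-2 + 2)) = 1/(-96311 - 5/(-8)*0) = 1/(-96311 - 5*(-⅛)*0) = 1/(-96311 - (-5)*0/8) = 1/(-96311 - 1*0) = 1/(-96311 + 0) = 1/(-96311) = -1/96311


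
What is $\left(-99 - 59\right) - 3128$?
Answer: $-3286$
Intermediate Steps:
$\left(-99 - 59\right) - 3128 = -158 - 3128 = -3286$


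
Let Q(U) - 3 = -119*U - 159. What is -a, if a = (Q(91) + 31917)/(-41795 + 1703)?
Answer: 5233/10023 ≈ 0.52210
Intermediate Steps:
Q(U) = -156 - 119*U (Q(U) = 3 + (-119*U - 159) = 3 + (-159 - 119*U) = -156 - 119*U)
a = -5233/10023 (a = ((-156 - 119*91) + 31917)/(-41795 + 1703) = ((-156 - 10829) + 31917)/(-40092) = (-10985 + 31917)*(-1/40092) = 20932*(-1/40092) = -5233/10023 ≈ -0.52210)
-a = -1*(-5233/10023) = 5233/10023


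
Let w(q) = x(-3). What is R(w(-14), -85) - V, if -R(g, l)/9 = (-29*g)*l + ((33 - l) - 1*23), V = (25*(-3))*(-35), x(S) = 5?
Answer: -114405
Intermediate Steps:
w(q) = 5
V = 2625 (V = -75*(-35) = 2625)
R(g, l) = -90 + 9*l + 261*g*l (R(g, l) = -9*((-29*g)*l + ((33 - l) - 1*23)) = -9*(-29*g*l + ((33 - l) - 23)) = -9*(-29*g*l + (10 - l)) = -9*(10 - l - 29*g*l) = -90 + 9*l + 261*g*l)
R(w(-14), -85) - V = (-90 + 9*(-85) + 261*5*(-85)) - 1*2625 = (-90 - 765 - 110925) - 2625 = -111780 - 2625 = -114405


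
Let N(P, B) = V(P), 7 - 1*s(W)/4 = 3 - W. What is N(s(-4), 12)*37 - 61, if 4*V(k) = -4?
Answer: -98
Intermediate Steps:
s(W) = 16 + 4*W (s(W) = 28 - 4*(3 - W) = 28 + (-12 + 4*W) = 16 + 4*W)
V(k) = -1 (V(k) = (¼)*(-4) = -1)
N(P, B) = -1
N(s(-4), 12)*37 - 61 = -1*37 - 61 = -37 - 61 = -98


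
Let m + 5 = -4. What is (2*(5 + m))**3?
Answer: -512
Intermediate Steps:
m = -9 (m = -5 - 4 = -9)
(2*(5 + m))**3 = (2*(5 - 9))**3 = (2*(-4))**3 = (-8)**3 = -512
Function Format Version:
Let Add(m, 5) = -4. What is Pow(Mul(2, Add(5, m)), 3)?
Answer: -512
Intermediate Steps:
m = -9 (m = Add(-5, -4) = -9)
Pow(Mul(2, Add(5, m)), 3) = Pow(Mul(2, Add(5, -9)), 3) = Pow(Mul(2, -4), 3) = Pow(-8, 3) = -512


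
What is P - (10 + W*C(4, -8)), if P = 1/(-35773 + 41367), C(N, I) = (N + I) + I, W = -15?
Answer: -1062859/5594 ≈ -190.00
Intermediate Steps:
C(N, I) = N + 2*I (C(N, I) = (I + N) + I = N + 2*I)
P = 1/5594 ≈ 0.00017876
P - (10 + W*C(4, -8)) = 1/5594 - (10 - 15*(4 + 2*(-8))) = 1/5594 - (10 - 15*(4 - 16)) = 1/5594 - (10 - 15*(-12)) = 1/5594 - (10 + 180) = 1/5594 - 1*190 = 1/5594 - 190 = -1062859/5594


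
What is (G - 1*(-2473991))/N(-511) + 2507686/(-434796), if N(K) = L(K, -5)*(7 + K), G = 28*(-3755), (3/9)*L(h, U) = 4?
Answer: -29031484009/73045728 ≈ -397.44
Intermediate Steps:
L(h, U) = 12 (L(h, U) = 3*4 = 12)
G = -105140
N(K) = 84 + 12*K (N(K) = 12*(7 + K) = 84 + 12*K)
(G - 1*(-2473991))/N(-511) + 2507686/(-434796) = (-105140 - 1*(-2473991))/(84 + 12*(-511)) + 2507686/(-434796) = (-105140 + 2473991)/(84 - 6132) + 2507686*(-1/434796) = 2368851/(-6048) - 1253843/217398 = 2368851*(-1/6048) - 1253843/217398 = -789617/2016 - 1253843/217398 = -29031484009/73045728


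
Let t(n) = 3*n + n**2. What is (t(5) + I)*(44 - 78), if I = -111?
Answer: 2414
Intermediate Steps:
t(n) = n**2 + 3*n
(t(5) + I)*(44 - 78) = (5*(3 + 5) - 111)*(44 - 78) = (5*8 - 111)*(-34) = (40 - 111)*(-34) = -71*(-34) = 2414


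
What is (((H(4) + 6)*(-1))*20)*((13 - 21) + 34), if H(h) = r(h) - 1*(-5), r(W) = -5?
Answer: -3120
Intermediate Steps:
H(h) = 0 (H(h) = -5 - 1*(-5) = -5 + 5 = 0)
(((H(4) + 6)*(-1))*20)*((13 - 21) + 34) = (((0 + 6)*(-1))*20)*((13 - 21) + 34) = ((6*(-1))*20)*(-8 + 34) = -6*20*26 = -120*26 = -3120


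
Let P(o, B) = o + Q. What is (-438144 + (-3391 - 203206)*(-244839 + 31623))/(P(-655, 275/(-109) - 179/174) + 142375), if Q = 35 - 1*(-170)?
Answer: 44049347808/141925 ≈ 3.1037e+5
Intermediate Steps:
Q = 205 (Q = 35 + 170 = 205)
P(o, B) = 205 + o (P(o, B) = o + 205 = 205 + o)
(-438144 + (-3391 - 203206)*(-244839 + 31623))/(P(-655, 275/(-109) - 179/174) + 142375) = (-438144 + (-3391 - 203206)*(-244839 + 31623))/((205 - 655) + 142375) = (-438144 - 206597*(-213216))/(-450 + 142375) = (-438144 + 44049785952)/141925 = 44049347808*(1/141925) = 44049347808/141925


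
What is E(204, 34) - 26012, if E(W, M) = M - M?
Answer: -26012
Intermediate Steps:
E(W, M) = 0
E(204, 34) - 26012 = 0 - 26012 = -26012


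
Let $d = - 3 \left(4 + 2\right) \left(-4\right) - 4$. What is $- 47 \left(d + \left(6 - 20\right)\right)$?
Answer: $-2538$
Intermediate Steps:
$d = 68$ ($d = \left(-3\right) 6 \left(-4\right) - 4 = \left(-18\right) \left(-4\right) - 4 = 72 - 4 = 68$)
$- 47 \left(d + \left(6 - 20\right)\right) = - 47 \left(68 + \left(6 - 20\right)\right) = - 47 \left(68 - 14\right) = \left(-47\right) 54 = -2538$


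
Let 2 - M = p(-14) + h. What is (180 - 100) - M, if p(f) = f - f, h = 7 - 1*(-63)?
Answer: 148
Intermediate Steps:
h = 70 (h = 7 + 63 = 70)
p(f) = 0
M = -68 (M = 2 - (0 + 70) = 2 - 1*70 = 2 - 70 = -68)
(180 - 100) - M = (180 - 100) - 1*(-68) = 80 + 68 = 148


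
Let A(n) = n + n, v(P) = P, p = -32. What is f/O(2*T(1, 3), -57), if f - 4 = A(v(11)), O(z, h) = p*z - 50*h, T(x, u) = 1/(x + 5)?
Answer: 39/4259 ≈ 0.0091571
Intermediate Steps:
A(n) = 2*n
T(x, u) = 1/(5 + x)
O(z, h) = -50*h - 32*z (O(z, h) = -32*z - 50*h = -50*h - 32*z)
f = 26 (f = 4 + 2*11 = 4 + 22 = 26)
f/O(2*T(1, 3), -57) = 26/(-50*(-57) - 64/(5 + 1)) = 26/(2850 - 64/6) = 26/(2850 - 32*1/3) = 26/(2850 - 32/3) = 26/(8518/3) = 26*(3/8518) = 39/4259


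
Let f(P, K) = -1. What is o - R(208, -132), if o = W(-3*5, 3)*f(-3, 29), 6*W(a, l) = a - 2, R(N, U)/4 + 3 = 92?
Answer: -2119/6 ≈ -353.17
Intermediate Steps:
R(N, U) = 356 (R(N, U) = -12 + 4*92 = -12 + 368 = 356)
W(a, l) = -⅓ + a/6 (W(a, l) = (a - 2)/6 = (-2 + a)/6 = -⅓ + a/6)
o = 17/6 (o = (-⅓ + (-3*5)/6)*(-1) = (-⅓ + (⅙)*(-15))*(-1) = (-⅓ - 5/2)*(-1) = -17/6*(-1) = 17/6 ≈ 2.8333)
o - R(208, -132) = 17/6 - 1*356 = 17/6 - 356 = -2119/6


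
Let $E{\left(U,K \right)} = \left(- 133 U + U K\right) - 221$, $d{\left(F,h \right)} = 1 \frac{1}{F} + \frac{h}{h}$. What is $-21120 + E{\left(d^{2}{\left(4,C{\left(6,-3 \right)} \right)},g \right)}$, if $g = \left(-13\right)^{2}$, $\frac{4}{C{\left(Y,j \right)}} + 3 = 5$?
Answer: $- \frac{85139}{4} \approx -21285.0$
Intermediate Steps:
$C{\left(Y,j \right)} = 2$ ($C{\left(Y,j \right)} = \frac{4}{-3 + 5} = \frac{4}{2} = 4 \cdot \frac{1}{2} = 2$)
$d{\left(F,h \right)} = 1 + \frac{1}{F}$ ($d{\left(F,h \right)} = \frac{1}{F} + 1 = 1 + \frac{1}{F}$)
$g = 169$
$E{\left(U,K \right)} = -221 - 133 U + K U$ ($E{\left(U,K \right)} = \left(- 133 U + K U\right) - 221 = -221 - 133 U + K U$)
$-21120 + E{\left(d^{2}{\left(4,C{\left(6,-3 \right)} \right)},g \right)} = -21120 - \left(221 - 36 \frac{\left(1 + 4\right)^{2}}{16}\right) = -21120 - \left(221 - \frac{225}{4}\right) = -21120 - \frac{659}{4} = - \frac{85139}{4}$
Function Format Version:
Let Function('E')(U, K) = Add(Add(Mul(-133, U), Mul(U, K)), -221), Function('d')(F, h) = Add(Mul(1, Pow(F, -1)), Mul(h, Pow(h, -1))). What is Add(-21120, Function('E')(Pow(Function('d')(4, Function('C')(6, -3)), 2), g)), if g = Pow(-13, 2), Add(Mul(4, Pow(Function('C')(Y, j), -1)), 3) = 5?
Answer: Rational(-85139, 4) ≈ -21285.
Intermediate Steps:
Function('C')(Y, j) = 2 (Function('C')(Y, j) = Mul(4, Pow(Add(-3, 5), -1)) = Mul(4, Pow(2, -1)) = Mul(4, Rational(1, 2)) = 2)
Function('d')(F, h) = Add(1, Pow(F, -1)) (Function('d')(F, h) = Add(Pow(F, -1), 1) = Add(1, Pow(F, -1)))
g = 169
Function('E')(U, K) = Add(-221, Mul(-133, U), Mul(K, U)) (Function('E')(U, K) = Add(Add(Mul(-133, U), Mul(K, U)), -221) = Add(-221, Mul(-133, U), Mul(K, U)))
Add(-21120, Function('E')(Pow(Function('d')(4, Function('C')(6, -3)), 2), g)) = Add(-21120, Add(-221, Mul(-133, Pow(Mul(Pow(4, -1), Add(1, 4)), 2)), Mul(169, Pow(Mul(Pow(4, -1), Add(1, 4)), 2)))) = Add(-21120, Add(-221, Mul(-133, Pow(Mul(Rational(1, 4), 5), 2)), Mul(169, Pow(Mul(Rational(1, 4), 5), 2)))) = Add(-21120, Add(-221, Mul(-133, Pow(Rational(5, 4), 2)), Mul(169, Pow(Rational(5, 4), 2)))) = Add(-21120, Add(-221, Mul(-133, Rational(25, 16)), Mul(169, Rational(25, 16)))) = Add(-21120, Add(-221, Rational(-3325, 16), Rational(4225, 16))) = Add(-21120, Rational(-659, 4)) = Rational(-85139, 4)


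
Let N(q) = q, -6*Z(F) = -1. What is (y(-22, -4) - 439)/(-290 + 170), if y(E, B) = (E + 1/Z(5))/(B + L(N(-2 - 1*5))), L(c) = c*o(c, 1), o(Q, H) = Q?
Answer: 19771/5400 ≈ 3.6613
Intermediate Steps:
Z(F) = ⅙ (Z(F) = -⅙*(-1) = ⅙)
L(c) = c² (L(c) = c*c = c²)
y(E, B) = (6 + E)/(49 + B) (y(E, B) = (E + 1/(⅙))/(B + (-2 - 1*5)²) = (E + 6)/(B + (-2 - 5)²) = (6 + E)/(B + (-7)²) = (6 + E)/(B + 49) = (6 + E)/(49 + B))
(y(-22, -4) - 439)/(-290 + 170) = ((6 - 22)/(49 - 4) - 439)/(-290 + 170) = (-16/45 - 439)/(-120) = ((1/45)*(-16) - 439)*(-1/120) = (-16/45 - 439)*(-1/120) = -19771/45*(-1/120) = 19771/5400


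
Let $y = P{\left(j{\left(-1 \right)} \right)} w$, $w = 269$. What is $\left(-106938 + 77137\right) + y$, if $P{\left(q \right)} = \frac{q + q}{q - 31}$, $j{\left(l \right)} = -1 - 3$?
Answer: $- \frac{1040883}{35} \approx -29740.0$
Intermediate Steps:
$j{\left(l \right)} = -4$
$P{\left(q \right)} = \frac{2 q}{-31 + q}$
$y = \frac{2152}{35}$ ($y = 2 \left(-4\right) \frac{1}{-31 - 4} \cdot 269 = 2 \left(-4\right) \frac{1}{-35} \cdot 269 = 2 \left(-4\right) \left(- \frac{1}{35}\right) 269 = \frac{8}{35} \cdot 269 = \frac{2152}{35} \approx 61.486$)
$\left(-106938 + 77137\right) + y = \left(-106938 + 77137\right) + \frac{2152}{35} = -29801 + \frac{2152}{35} = - \frac{1040883}{35}$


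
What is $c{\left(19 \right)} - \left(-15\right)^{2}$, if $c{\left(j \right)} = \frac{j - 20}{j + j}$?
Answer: $- \frac{8551}{38} \approx -225.03$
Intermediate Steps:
$c{\left(j \right)} = \frac{-20 + j}{2 j}$
$c{\left(19 \right)} - \left(-15\right)^{2} = \frac{-20 + 19}{2 \cdot 19} - \left(-15\right)^{2} = \frac{1}{2} \cdot \frac{1}{19} \left(-1\right) - 225 = - \frac{1}{38} - 225 = - \frac{8551}{38}$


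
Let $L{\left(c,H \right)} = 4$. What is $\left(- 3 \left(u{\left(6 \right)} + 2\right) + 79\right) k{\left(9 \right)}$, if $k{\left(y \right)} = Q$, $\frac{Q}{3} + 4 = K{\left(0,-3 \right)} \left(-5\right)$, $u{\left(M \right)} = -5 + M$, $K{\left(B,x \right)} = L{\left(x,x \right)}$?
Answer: $-5040$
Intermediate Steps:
$K{\left(B,x \right)} = 4$
$Q = -72$ ($Q = -12 + 3 \cdot 4 \left(-5\right) = -12 + 3 \left(-20\right) = -12 - 60 = -72$)
$k{\left(y \right)} = -72$
$\left(- 3 \left(u{\left(6 \right)} + 2\right) + 79\right) k{\left(9 \right)} = \left(- 3 \left(\left(-5 + 6\right) + 2\right) + 79\right) \left(-72\right) = \left(- 3 \left(1 + 2\right) + 79\right) \left(-72\right) = \left(\left(-3\right) 3 + 79\right) \left(-72\right) = \left(-9 + 79\right) \left(-72\right) = 70 \left(-72\right) = -5040$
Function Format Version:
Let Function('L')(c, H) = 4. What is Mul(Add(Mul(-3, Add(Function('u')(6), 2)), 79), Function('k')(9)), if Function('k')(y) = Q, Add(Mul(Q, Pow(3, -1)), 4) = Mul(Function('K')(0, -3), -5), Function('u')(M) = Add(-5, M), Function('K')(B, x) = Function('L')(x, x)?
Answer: -5040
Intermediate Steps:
Function('K')(B, x) = 4
Q = -72 (Q = Add(-12, Mul(3, Mul(4, -5))) = Add(-12, Mul(3, -20)) = Add(-12, -60) = -72)
Function('k')(y) = -72
Mul(Add(Mul(-3, Add(Function('u')(6), 2)), 79), Function('k')(9)) = Mul(Add(Mul(-3, Add(Add(-5, 6), 2)), 79), -72) = Mul(Add(Mul(-3, Add(1, 2)), 79), -72) = Mul(Add(Mul(-3, 3), 79), -72) = Mul(Add(-9, 79), -72) = Mul(70, -72) = -5040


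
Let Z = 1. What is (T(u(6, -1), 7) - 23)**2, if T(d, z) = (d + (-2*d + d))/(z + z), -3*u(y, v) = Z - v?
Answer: 529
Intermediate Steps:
u(y, v) = -1/3 + v/3 (u(y, v) = -(1 - v)/3 = -1/3 + v/3)
T(d, z) = 0 (T(d, z) = (d - d)/((2*z)) = 0*(1/(2*z)) = 0)
(T(u(6, -1), 7) - 23)**2 = (0 - 23)**2 = (-23)**2 = 529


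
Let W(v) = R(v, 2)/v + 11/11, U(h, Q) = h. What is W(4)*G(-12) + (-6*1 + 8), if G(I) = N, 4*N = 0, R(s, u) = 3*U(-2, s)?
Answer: 2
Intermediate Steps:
R(s, u) = -6 (R(s, u) = 3*(-2) = -6)
N = 0 (N = (¼)*0 = 0)
W(v) = 1 - 6/v (W(v) = -6/v + 11/11 = -6/v + 11*(1/11) = -6/v + 1 = 1 - 6/v)
G(I) = 0
W(4)*G(-12) + (-6*1 + 8) = ((-6 + 4)/4)*0 + (-6*1 + 8) = ((¼)*(-2))*0 + (-6 + 8) = -½*0 + 2 = 0 + 2 = 2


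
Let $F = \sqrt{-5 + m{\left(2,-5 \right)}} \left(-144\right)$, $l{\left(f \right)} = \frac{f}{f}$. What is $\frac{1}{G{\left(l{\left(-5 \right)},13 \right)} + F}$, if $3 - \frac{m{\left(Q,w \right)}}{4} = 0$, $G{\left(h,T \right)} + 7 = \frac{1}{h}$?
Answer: $\frac{1}{24186} - \frac{4 \sqrt{7}}{4031} \approx -0.0025841$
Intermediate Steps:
$l{\left(f \right)} = 1$
$G{\left(h,T \right)} = -7 + \frac{1}{h}$
$m{\left(Q,w \right)} = 12$ ($m{\left(Q,w \right)} = 12 - 0 = 12 + 0 = 12$)
$F = - 144 \sqrt{7}$ ($F = \sqrt{-5 + 12} \left(-144\right) = \sqrt{7} \left(-144\right) = - 144 \sqrt{7} \approx -380.99$)
$\frac{1}{G{\left(l{\left(-5 \right)},13 \right)} + F} = \frac{1}{\left(-7 + 1^{-1}\right) - 144 \sqrt{7}} = \frac{1}{\left(-7 + 1\right) - 144 \sqrt{7}} = \frac{1}{-6 - 144 \sqrt{7}}$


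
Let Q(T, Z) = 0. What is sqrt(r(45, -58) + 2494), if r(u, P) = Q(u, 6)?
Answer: sqrt(2494) ≈ 49.940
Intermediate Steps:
r(u, P) = 0
sqrt(r(45, -58) + 2494) = sqrt(0 + 2494) = sqrt(2494)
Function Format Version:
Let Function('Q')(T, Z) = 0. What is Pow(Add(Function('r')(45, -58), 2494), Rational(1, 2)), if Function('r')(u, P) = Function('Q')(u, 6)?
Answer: Pow(2494, Rational(1, 2)) ≈ 49.940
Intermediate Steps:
Function('r')(u, P) = 0
Pow(Add(Function('r')(45, -58), 2494), Rational(1, 2)) = Pow(Add(0, 2494), Rational(1, 2)) = Pow(2494, Rational(1, 2))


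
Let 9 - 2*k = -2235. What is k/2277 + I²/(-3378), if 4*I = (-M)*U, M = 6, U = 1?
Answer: 152929/310776 ≈ 0.49209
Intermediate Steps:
k = 1122 (k = 9/2 - ½*(-2235) = 9/2 + 2235/2 = 1122)
I = -3/2 (I = (-1*6*1)/4 = (-6*1)/4 = (¼)*(-6) = -3/2 ≈ -1.5000)
k/2277 + I²/(-3378) = 1122/2277 + (-3/2)²/(-3378) = 1122*(1/2277) + (9/4)*(-1/3378) = 34/69 - 3/4504 = 152929/310776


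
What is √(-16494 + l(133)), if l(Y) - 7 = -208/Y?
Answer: I*√291666207/133 ≈ 128.41*I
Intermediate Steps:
l(Y) = 7 - 208/Y
√(-16494 + l(133)) = √(-16494 + (7 - 208/133)) = √(-16494 + 723/133) = √(-2192979/133) = I*√291666207/133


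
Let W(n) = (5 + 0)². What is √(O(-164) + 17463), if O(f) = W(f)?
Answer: 4*√1093 ≈ 132.24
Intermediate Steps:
W(n) = 25 (W(n) = 5² = 25)
O(f) = 25
√(O(-164) + 17463) = √(25 + 17463) = √17488 = 4*√1093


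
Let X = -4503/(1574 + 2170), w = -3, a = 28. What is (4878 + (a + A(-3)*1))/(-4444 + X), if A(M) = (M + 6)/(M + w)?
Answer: -6122064/5547613 ≈ -1.1035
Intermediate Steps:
A(M) = (6 + M)/(-3 + M) (A(M) = (M + 6)/(M - 3) = (6 + M)/(-3 + M))
X = -1501/1248 (X = -4503/3744 = -4503*1/3744 = -1501/1248 ≈ -1.2027)
(4878 + (a + A(-3)*1))/(-4444 + X) = (4878 + (28 + ((6 - 3)/(-3 - 3))*1))/(-4444 - 1501/1248) = (4878 + (28 + (3/(-6))*1))/(-5547613/1248) = (4878 + (28 - 1/6*3*1))*(-1248/5547613) = (4878 + (28 - 1/2*1))*(-1248/5547613) = (4878 + (28 - 1/2))*(-1248/5547613) = (4878 + 55/2)*(-1248/5547613) = (9811/2)*(-1248/5547613) = -6122064/5547613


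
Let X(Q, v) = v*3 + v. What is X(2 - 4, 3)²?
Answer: 144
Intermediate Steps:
X(Q, v) = 4*v (X(Q, v) = 3*v + v = 4*v)
X(2 - 4, 3)² = (4*3)² = 12² = 144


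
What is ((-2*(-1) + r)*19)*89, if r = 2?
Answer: 6764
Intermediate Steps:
((-2*(-1) + r)*19)*89 = ((-2*(-1) + 2)*19)*89 = ((2 + 2)*19)*89 = (4*19)*89 = 76*89 = 6764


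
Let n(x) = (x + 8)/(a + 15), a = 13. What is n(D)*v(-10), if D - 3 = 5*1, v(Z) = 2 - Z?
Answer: 48/7 ≈ 6.8571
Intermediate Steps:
D = 8 (D = 3 + 5*1 = 3 + 5 = 8)
n(x) = 2/7 + x/28 (n(x) = (x + 8)/(13 + 15) = (8 + x)/28 = (8 + x)*(1/28) = 2/7 + x/28)
n(D)*v(-10) = (2/7 + (1/28)*8)*(2 - 1*(-10)) = (2/7 + 2/7)*(2 + 10) = (4/7)*12 = 48/7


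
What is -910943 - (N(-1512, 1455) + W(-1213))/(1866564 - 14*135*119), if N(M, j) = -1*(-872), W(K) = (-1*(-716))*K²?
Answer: -748253360399/820827 ≈ -9.1159e+5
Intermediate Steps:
W(K) = 716*K²
N(M, j) = 872
-910943 - (N(-1512, 1455) + W(-1213))/(1866564 - 14*135*119) = -910943 - (872 + 716*(-1213)²)/(1866564 - 14*135*119) = -910943 - (872 + 716*1471369)/(1866564 - 1890*119) = -910943 - (872 + 1053500204)/(1866564 - 224910) = -910943 - 1053501076/1641654 = -910943 - 1*526750538/820827 = -910943 - 526750538/820827 = -748253360399/820827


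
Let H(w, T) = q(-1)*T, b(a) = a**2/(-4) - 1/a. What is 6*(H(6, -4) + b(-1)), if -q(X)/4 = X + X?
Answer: -375/2 ≈ -187.50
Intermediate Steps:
b(a) = -1/a - a**2/4 (b(a) = a**2*(-1/4) - 1/a = -a**2/4 - 1/a = -1/a - a**2/4)
q(X) = -8*X (q(X) = -4*(X + X) = -8*X)
H(w, T) = 8*T (H(w, T) = (-8*(-1))*T = 8*T)
6*(H(6, -4) + b(-1)) = 6*(8*(-4) + (1/4)*(-4 - 1*(-1)**3)/(-1)) = 6*(-32 + (1/4)*(-1)*(-4 - 1*(-1))) = 6*(-32 + (1/4)*(-1)*(-4 + 1)) = 6*(-32 + (1/4)*(-1)*(-3)) = 6*(-32 + 3/4) = 6*(-125/4) = -375/2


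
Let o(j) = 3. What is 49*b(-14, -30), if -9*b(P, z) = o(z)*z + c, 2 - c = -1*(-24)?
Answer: 5488/9 ≈ 609.78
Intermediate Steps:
c = -22 (c = 2 - (-1)*(-24) = 2 - 1*24 = 2 - 24 = -22)
b(P, z) = 22/9 - z/3 (b(P, z) = -(3*z - 22)/9 = -(-22 + 3*z)/9 = 22/9 - z/3)
49*b(-14, -30) = 49*(22/9 - ⅓*(-30)) = 49*(22/9 + 10) = 49*(112/9) = 5488/9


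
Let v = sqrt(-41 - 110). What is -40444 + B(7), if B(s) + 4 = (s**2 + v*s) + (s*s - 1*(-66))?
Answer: -40284 + 7*I*sqrt(151) ≈ -40284.0 + 86.017*I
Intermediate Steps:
v = I*sqrt(151) (v = sqrt(-151) = I*sqrt(151) ≈ 12.288*I)
B(s) = 62 + 2*s**2 + I*s*sqrt(151) (B(s) = -4 + ((s**2 + (I*sqrt(151))*s) + (s*s - 1*(-66))) = -4 + ((s**2 + I*s*sqrt(151)) + (s**2 + 66)) = -4 + ((s**2 + I*s*sqrt(151)) + (66 + s**2)) = -4 + (66 + 2*s**2 + I*s*sqrt(151)) = 62 + 2*s**2 + I*s*sqrt(151))
-40444 + B(7) = -40444 + (62 + 2*7**2 + I*7*sqrt(151)) = -40444 + (62 + 2*49 + 7*I*sqrt(151)) = -40444 + (62 + 98 + 7*I*sqrt(151)) = -40444 + (160 + 7*I*sqrt(151)) = -40284 + 7*I*sqrt(151)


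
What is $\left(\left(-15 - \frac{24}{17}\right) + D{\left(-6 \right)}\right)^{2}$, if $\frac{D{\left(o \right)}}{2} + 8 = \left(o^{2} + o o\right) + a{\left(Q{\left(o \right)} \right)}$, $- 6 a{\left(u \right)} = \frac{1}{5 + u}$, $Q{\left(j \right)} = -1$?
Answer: $\frac{517426009}{41616} \approx 12433.0$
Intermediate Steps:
$a{\left(u \right)} = - \frac{1}{6 \left(5 + u\right)}$
$D{\left(o \right)} = - \frac{193}{12} + 4 o^{2}$ ($D{\left(o \right)} = -16 + 2 \left(\left(o^{2} + o o\right) - \frac{1}{30 + 6 \left(-1\right)}\right) = -16 + 2 \left(\left(o^{2} + o^{2}\right) - \frac{1}{30 - 6}\right) = -16 + 2 \left(2 o^{2} - \frac{1}{24}\right) = -16 + 2 \left(- \frac{1}{24} + 2 o^{2}\right) = -16 + \left(- \frac{1}{12} + 4 o^{2}\right) = - \frac{193}{12} + 4 o^{2}$)
$\left(\left(-15 - \frac{24}{17}\right) + D{\left(-6 \right)}\right)^{2} = \left(\left(-15 - \frac{24}{17}\right) - \left(\frac{193}{12} - 4 \left(-6\right)^{2}\right)\right)^{2} = \left(\left(-15 - 24 \cdot \frac{1}{17}\right) + \left(- \frac{193}{12} + 4 \cdot 36\right)\right)^{2} = \left(\left(-15 - \frac{24}{17}\right) + \left(- \frac{193}{12} + 144\right)\right)^{2} = \left(\left(-15 - \frac{24}{17}\right) + \frac{1535}{12}\right)^{2} = \left(- \frac{279}{17} + \frac{1535}{12}\right)^{2} = \left(\frac{22747}{204}\right)^{2} = \frac{517426009}{41616}$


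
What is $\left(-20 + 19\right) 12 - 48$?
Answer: $-60$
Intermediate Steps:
$\left(-20 + 19\right) 12 - 48 = \left(-1\right) 12 - 48 = -12 - 48 = -60$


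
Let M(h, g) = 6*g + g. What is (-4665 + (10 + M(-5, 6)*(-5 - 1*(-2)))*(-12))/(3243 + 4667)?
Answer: -3273/7910 ≈ -0.41378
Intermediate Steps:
M(h, g) = 7*g
(-4665 + (10 + M(-5, 6)*(-5 - 1*(-2)))*(-12))/(3243 + 4667) = (-4665 + (10 + (7*6)*(-5 - 1*(-2)))*(-12))/(3243 + 4667) = (-4665 + (10 + 42*(-5 + 2))*(-12))/7910 = (-4665 + (10 + 42*(-3))*(-12))*(1/7910) = (-4665 + (10 - 126)*(-12))*(1/7910) = (-4665 - 116*(-12))*(1/7910) = (-4665 + 1392)*(1/7910) = -3273*1/7910 = -3273/7910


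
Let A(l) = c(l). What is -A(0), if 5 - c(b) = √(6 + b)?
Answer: -5 + √6 ≈ -2.5505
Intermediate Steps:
c(b) = 5 - √(6 + b)
A(l) = 5 - √(6 + l)
-A(0) = -(5 - √(6 + 0)) = -(5 - √6) = -5 + √6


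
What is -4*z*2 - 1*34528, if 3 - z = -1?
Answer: -34560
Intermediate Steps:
z = 4 (z = 3 - 1*(-1) = 3 + 1 = 4)
-4*z*2 - 1*34528 = -4*4*2 - 1*34528 = -16*2 - 34528 = -32 - 34528 = -34560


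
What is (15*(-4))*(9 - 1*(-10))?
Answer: -1140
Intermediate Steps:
(15*(-4))*(9 - 1*(-10)) = -60*(9 + 10) = -60*19 = -1140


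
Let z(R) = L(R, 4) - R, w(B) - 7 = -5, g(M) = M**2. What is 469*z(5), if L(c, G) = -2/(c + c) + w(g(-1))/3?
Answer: -31892/15 ≈ -2126.1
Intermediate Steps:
w(B) = 2 (w(B) = 7 - 5 = 2)
L(c, G) = 2/3 - 1/c (L(c, G) = -2/(c + c) + 2/3 = -2*1/(2*c) + 2*(1/3) = -1/c + 2/3 = 2/3 - 1/c)
z(R) = 2/3 - R - 1/R (z(R) = (2/3 - 1/R) - R = 2/3 - R - 1/R)
469*z(5) = 469*(2/3 - 1*5 - 1/5) = 469*(2/3 - 5 - 1*1/5) = 469*(2/3 - 5 - 1/5) = 469*(-68/15) = -31892/15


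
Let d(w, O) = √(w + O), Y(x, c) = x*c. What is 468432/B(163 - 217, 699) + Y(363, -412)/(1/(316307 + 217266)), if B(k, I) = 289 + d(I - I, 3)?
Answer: -3332328193502868/41759 - 234216*√3/41759 ≈ -7.9799e+10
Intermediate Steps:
Y(x, c) = c*x
d(w, O) = √(O + w)
B(k, I) = 289 + √3 (B(k, I) = 289 + √(3 + (I - I)) = 289 + √(3 + 0) = 289 + √3)
468432/B(163 - 217, 699) + Y(363, -412)/(1/(316307 + 217266)) = 468432/(289 + √3) + (-412*363)/(1/(316307 + 217266)) = 468432/(289 + √3) - 149556/(1/533573) = 468432/(289 + √3) - 149556/1/533573 = 468432/(289 + √3) - 149556*533573 = 468432/(289 + √3) - 79799043588 = -79799043588 + 468432/(289 + √3)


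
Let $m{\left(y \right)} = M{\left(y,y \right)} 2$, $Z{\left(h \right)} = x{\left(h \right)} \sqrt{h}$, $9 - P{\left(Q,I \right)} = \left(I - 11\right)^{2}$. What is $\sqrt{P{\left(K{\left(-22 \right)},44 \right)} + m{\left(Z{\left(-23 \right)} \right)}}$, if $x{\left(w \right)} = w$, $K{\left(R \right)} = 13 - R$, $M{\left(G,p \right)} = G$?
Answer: $\sqrt{-1080 - 46 i \sqrt{23}} \approx 3.3393 - 33.033 i$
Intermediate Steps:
$P{\left(Q,I \right)} = 9 - \left(-11 + I\right)^{2}$ ($P{\left(Q,I \right)} = 9 - \left(I - 11\right)^{2} = 9 - \left(-11 + I\right)^{2}$)
$Z{\left(h \right)} = h^{\frac{3}{2}}$ ($Z{\left(h \right)} = h \sqrt{h} = h^{\frac{3}{2}}$)
$m{\left(y \right)} = 2 y$ ($m{\left(y \right)} = y 2 = 2 y$)
$\sqrt{P{\left(K{\left(-22 \right)},44 \right)} + m{\left(Z{\left(-23 \right)} \right)}} = \sqrt{\left(9 - \left(-11 + 44\right)^{2}\right) + 2 \left(-23\right)^{\frac{3}{2}}} = \sqrt{\left(9 - 33^{2}\right) + 2 \left(- 23 i \sqrt{23}\right)} = \sqrt{\left(9 - 1089\right) - 46 i \sqrt{23}} = \sqrt{-1080 - 46 i \sqrt{23}}$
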